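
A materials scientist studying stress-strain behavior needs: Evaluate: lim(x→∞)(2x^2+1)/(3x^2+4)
Divide numerator and denominator by x^2:
lim (2 + 1/x^2)/(3 + 4/x^2)=2/3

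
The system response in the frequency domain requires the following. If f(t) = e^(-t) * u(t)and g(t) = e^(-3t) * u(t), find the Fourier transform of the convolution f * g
By the convolution theorem: F{f * g} = F(omega) * G(omega)
F(omega) = 1/(1 + j * omega), G(omega) = 1/(3 + j * omega)
F{f * g} = 1/((1 + j * omega)(3 + j * omega))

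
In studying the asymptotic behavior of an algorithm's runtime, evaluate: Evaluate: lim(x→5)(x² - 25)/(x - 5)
Factor: (x² - 25) = (x-5)(x + 5)
Cancel (x-5): lim(x→5) (x + 5) = 10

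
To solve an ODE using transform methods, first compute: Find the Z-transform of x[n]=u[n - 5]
Using the time-shift property: Z{u[n-5]} = z^(-5)*z/(z-1)
= z^(-4)/(z-1)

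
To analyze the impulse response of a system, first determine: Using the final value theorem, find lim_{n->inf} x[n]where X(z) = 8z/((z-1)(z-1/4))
Final value theorem: lim x[n]=lim_{z->1} (z-1)*X(z)
(z-1)*X(z)=8z/(z-1/4)
As z->1: 8/(1-1/4)=8/(3/4)=32/3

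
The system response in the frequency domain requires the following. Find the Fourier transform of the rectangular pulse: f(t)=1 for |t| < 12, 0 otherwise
F(omega) = integral from -12 to 12 of e^(-j*omega*t) dt
= 2*sin(12*omega)/omega = 24*sinc(12*omega/pi)

Answer: 2*sin(12*omega)/omega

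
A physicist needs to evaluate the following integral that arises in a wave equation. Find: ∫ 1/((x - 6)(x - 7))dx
Partial fractions: 1/((x-6)(x-7)) = A/(x-6) + B/(x-7)
A = -1, B = 1
∫ [-1· 1/(x-6) + 1· 1/(x-7)] dx
= (1)[ln|x-7| - ln|x-6|] + C

Answer: ln|(x-7)/(x-6)| + C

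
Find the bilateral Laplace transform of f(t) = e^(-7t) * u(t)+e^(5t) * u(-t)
For e^(-7t)*u(t): L = 1/(s+7), Re(s) > -7
For e^(5t)*u(-t): L = -1/(s-5), Re(s) < 5
Combined: F(s) = 1/(s+7)-1/(s-5), -7 < Re(s) < 5

Answer: 1/(s+7)-1/(s-5), ROC: -7 < Re(s) < 5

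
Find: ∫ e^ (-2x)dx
Since d/dx[e^(-2x)]=-2e^(-2x), we get -1/2 e^(-2x) + C

Answer: (-1/2)e^(-2x) + C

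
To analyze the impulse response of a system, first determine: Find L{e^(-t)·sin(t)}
First shifting: L{e^(at)f(t)}=F(s-a)
L{sin(t)}=1/(s²+1)
Shift: 1/((s+1)²+1)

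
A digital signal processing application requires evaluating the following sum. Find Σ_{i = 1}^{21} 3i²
=3·n(n + 1)(2n + 1)/6=3·21·22·43/6=9933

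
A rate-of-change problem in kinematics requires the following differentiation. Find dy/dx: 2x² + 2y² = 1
Differentiate: 4x+4y·(dy/dx)=0
dy/dx=-4x/(4y)=-1·(x/y)

Answer: dy/dx=-1·(x/y)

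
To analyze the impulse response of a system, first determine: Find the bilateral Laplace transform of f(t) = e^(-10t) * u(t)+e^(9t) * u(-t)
For e^(-10t)*u(t): L=1/(s+10), Re(s) > -10
For e^(9t)*u(-t): L=-1/(s-9), Re(s) < 9
Combined: F(s)=1/(s+10)-1/(s-9), -10 < Re(s) < 9

Answer: 1/(s+10)-1/(s-9), ROC: -10 < Re(s) < 9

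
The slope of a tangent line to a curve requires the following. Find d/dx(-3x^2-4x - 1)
Power rule: d/dx(ax^n) = n·a·x^(n-1)
Term by term: -6·x - 4

Answer: -6x - 4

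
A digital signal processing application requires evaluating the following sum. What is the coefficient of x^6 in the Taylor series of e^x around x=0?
Taylor series of e^x=Σ x^n/n!
Coefficient of x^6=1/6!=1/720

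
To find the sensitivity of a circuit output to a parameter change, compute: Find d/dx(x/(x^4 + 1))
Quotient rule: (f/g)' = (f'g - fg')/g²
f = x, f' = 1
g = x^4+1, g' = 4x^3

Answer: (1·(x^4+1)-4x^4)/(x^4+1)²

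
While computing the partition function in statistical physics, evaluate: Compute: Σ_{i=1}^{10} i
Using formula: Σ i^1=n(n + 1)/2=10·11/2=55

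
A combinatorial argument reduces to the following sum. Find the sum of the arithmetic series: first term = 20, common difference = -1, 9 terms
Last term: a_n=20+(9-1)·-1=12
Sum=n(a_1+a_n)/2=9(20+12)/2=144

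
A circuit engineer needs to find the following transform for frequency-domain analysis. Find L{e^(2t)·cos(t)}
First shifting: L{e^(at)f(t)} = F(s-a)
L{cos(t)} = s/(s² + 1)
Shift: (s-2)/((s-2)² + 1)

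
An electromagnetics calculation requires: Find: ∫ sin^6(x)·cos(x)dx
Let u = sin(x), du = cos(x) dx
∫ u^6 du = u^7/7+C

Answer: sin^7(x)/7+C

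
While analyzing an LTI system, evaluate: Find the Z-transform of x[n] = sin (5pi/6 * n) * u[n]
Z{sin(w0 * n) * u[n]}=z * sin(w0)/(z^2-2z * cos(w0)+1)
With w0=5pi/6: X(z)=z * sin(5pi/6)/(z^2-2z * cos(5pi/6)+1)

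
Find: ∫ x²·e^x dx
Integration by parts twice:
First: u=x², dv=e^x dx => x²e^x - 2∫ xe^x dx
Second: u=x, dv=e^x dx => xe^x - e^x
Combining: x²e^x - 2xe^x + 2e^x + C

Answer: e^x(x² - 2x + 2) + C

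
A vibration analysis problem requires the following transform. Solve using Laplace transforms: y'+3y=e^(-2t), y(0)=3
Take L: sY - 3+3Y = 1/(s+2)
Y(s+3) = 1/(s+2)+3
Y = 1/((s+2)(s+3))+3/(s+3)
Partial fractions: 1/((s+2)(s+3)) = 1/(s+2)-1/(s+3)
So Y = 1/(s+2)+2/(s+3)
Inverse Laplace transform (L^(-1){1/(s+2)} = e^(-2t), L^(-1){1/(s+3)} = e^(-3t)):

Answer: y(t) = 1·e^(-2t)+2·e^(-3t)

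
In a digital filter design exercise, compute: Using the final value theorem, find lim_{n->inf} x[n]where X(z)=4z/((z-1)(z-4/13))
Final value theorem: lim x[n] = lim_{z->1} (z-1) * X(z)
(z-1) * X(z) = 4z/(z-4/13)
As z->1: 4/(1 - 4/13) = 4/(9/13) = 52/9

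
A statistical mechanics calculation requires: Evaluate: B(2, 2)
B(x,y) = Γ(x)Γ(y)/Γ(x+y) = (x-1)!(y-1)!/(x+y-1)!
B(2,2) = 1!·1!/3! = 1/6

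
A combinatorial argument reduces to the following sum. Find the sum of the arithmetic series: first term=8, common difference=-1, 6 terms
Last term: a_n=8 + (6 - 1)·-1=3
Sum=n(a_1 + a_n)/2=6(8 + 3)/2=33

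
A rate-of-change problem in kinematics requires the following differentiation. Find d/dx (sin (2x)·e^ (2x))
Product rule: (fg)' = f'g + fg'
f = sin(2x), f' = 2·cos(2x)
g = e^(2x), g' = 2·e^(2x)

Answer: 2·cos(2x)·e^(2x) + 2·sin(2x)·e^(2x)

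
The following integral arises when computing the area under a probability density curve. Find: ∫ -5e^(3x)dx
Since d/dx[e^(3x)]=3e^(3x), we get -5/3 e^(3x)+C

Answer: (-5/3)e^(3x)+C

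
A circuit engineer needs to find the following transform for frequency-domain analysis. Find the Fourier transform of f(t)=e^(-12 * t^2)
The Fourier transform of a Gaussian e^(-a*t^2) is sqrt(pi/a)*e^(-omega^2/(4a)).
With a = 12: F(omega) = sqrt(pi/12)*e^(-omega^2/48)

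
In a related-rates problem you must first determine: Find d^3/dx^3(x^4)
Apply power rule 3 times:
d^1: 4x^3
d^2: 12x^2
d^3: 24x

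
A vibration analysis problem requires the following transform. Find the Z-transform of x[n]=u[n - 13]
Using the time-shift property: Z{u[n-13]}=z^(-13) * z/(z-1)
=z^(-12)/(z-1)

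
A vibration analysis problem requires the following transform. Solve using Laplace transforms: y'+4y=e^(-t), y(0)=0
Take L: sY - 0+4Y = 1/(s+1)
Y(s+4) = 1/(s+1)+0
Y = 1/((s+1)(s+4))+0/(s+4)
Partial fractions: 1/((s+1)(s+4)) = (1/3)/(s+1) - (1/3)/(s+4)
So Y = (1/3)/(s+1) - (1/3)/(s+4)
Inverse Laplace transform (L^(-1){1/(s+1)} = e^(-t), L^(-1){1/(s+4)} = e^(-4t)):

Answer: y(t) = (1/3)·e^(-t) - (1/3)·e^(-4t)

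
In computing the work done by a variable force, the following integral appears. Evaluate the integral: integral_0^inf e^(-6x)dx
integral_0^inf e^(-6x) dx=[-1/6 * e^(-6x)]_0^inf
=0 - (-1/6)=1/6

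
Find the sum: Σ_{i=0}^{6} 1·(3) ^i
Geometric series: S = a(1 - r^n)/(1 - r)
a = 1, r = 3, n = 7
S = 1(1-2187)/-2 = 1093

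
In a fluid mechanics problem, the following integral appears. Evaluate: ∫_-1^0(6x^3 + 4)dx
Step 1: Find antiderivative F(x) = (3/2)x^4 + 4x
Step 2: F(0) - F(-1) = 0 - (-5/2) = 5/2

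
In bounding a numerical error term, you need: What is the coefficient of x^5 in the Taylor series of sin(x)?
sin(x) = Σ (-1)^k x^(2k + 1)/(2k + 1)!
For x^5: (-1)^2/5! = 1/120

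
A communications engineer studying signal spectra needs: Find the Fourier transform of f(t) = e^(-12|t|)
Using the standard pair: F{e^(-a|t|)} = 2a/(a^2+omega^2)
With a = 12: F(omega) = 24/(144+omega^2)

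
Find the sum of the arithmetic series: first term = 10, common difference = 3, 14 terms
Last term: a_n = 10+(14-1)·3 = 49
Sum = n(a_1+a_n)/2 = 14(10+49)/2 = 413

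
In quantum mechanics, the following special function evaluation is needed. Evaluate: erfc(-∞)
erfc(x)=1 - erf(x); erfc(-∞)=1 - erf(-∞)=1 - (-1)=2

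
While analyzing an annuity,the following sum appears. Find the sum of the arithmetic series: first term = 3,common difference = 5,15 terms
Last term: a_n = 3+(15-1)·5 = 73
Sum = n(a_1+a_n)/2 = 15(3+73)/2 = 570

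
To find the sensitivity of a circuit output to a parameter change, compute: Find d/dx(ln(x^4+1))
Chain rule: d/dx[ln(u)] = u'/u where u = x^4+1
u' = 4x^3

Answer: (4x^3)/(x^4+1)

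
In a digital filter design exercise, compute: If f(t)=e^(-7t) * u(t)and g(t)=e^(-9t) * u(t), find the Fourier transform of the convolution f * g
By the convolution theorem: F{f * g} = F(omega) * G(omega)
F(omega) = 1/(7 + j * omega), G(omega) = 1/(9 + j * omega)
F{f * g} = 1/((7 + j * omega)(9 + j * omega))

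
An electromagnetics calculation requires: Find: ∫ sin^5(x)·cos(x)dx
Let u = sin(x), du = cos(x) dx
∫ u^5 du = u^6/6 + C

Answer: sin^6(x)/6 + C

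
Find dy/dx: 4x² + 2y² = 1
Differentiate: 8x + 4y·(dy/dx)=0
dy/dx=-8x/(4y)=-2·(x/y)

Answer: dy/dx=-2·(x/y)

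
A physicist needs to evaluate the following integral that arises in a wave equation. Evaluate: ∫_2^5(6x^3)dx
Step 1: Find antiderivative F(x)=(3/2)x^4
Step 2: F(5) - F(2)=1875/2 - (24)=1827/2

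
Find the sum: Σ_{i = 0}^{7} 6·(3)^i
Geometric series: S=a(1 - r^n)/(1 - r)
a=6, r=3, n=8
S=6(1-6561)/-2=19680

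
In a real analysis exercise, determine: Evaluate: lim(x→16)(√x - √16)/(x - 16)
Multiply by conjugate (√x + √16)/(√x + √16):
=(x - 16)/((x - 16)(√x + √16))=1/(√x + √16)
As x → 16: 1/(2√16)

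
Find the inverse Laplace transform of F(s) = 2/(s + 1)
L^(-1){2/(s-a)}=c·e^(at)
Here a=-1, c=2

Answer: 2e^(-t)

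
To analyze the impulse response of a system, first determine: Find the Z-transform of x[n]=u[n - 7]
Using the time-shift property: Z{u[n-7]}=z^(-7)*z/(z-1)
=z^(-6)/(z-1)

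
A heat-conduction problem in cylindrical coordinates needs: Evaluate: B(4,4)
B(x,y) = Γ(x)Γ(y)/Γ(x + y) = (x-1)!(y-1)!/(x + y-1)!
B(4,4) = 3!·3!/7! = 1/140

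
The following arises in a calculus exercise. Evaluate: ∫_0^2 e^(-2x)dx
Antiderivative: (1/(-2))e^(-2x)
Evaluate: (1/(-2))(e^-4-1)

Answer: (e^-4-1)/(-2)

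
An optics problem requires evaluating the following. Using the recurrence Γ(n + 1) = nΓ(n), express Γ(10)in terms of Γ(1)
Γ(10) = 9Γ(9) = 9·8Γ(8) = ... = 9!·Γ(1) = 362880·Γ(1)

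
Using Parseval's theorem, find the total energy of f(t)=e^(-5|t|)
Parseval's theorem: E = integral |f(t)|^2 dt = (1/2pi) integral |F(omega)|^2 domega
E = integral_{-inf}^{inf} e^(-10|t|) dt = 2*integral_0^inf e^(-10t) dt = 2/(2*5) = 1/5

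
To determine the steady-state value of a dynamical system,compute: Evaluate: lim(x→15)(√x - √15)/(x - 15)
Multiply by conjugate (√x+√15)/(√x+√15):
= (x - 15)/((x - 15)(√x+√15)) = 1/(√x+√15)
As x → 15: 1/(2√15)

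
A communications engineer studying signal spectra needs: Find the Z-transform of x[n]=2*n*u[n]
Z{n * u[n]}=z/(z-1)^2
By linearity: Z{2 * n * u[n]}=2z/(z-1)^2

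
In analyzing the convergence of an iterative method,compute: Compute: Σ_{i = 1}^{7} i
Using formula: Σ i^1=n(n+1)/2=7·8/2=28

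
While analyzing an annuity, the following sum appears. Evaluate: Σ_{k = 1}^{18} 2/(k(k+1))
Partial fractions: 2/(k(k + 1)) = 2/k - 2/(k + 1)
Telescoping sum: 2(1 - 1/19) = 2·18/19

Answer: 36/19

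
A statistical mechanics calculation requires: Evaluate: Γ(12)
Γ(n)=(n-1)! for positive integers
Γ(12)=11!=39916800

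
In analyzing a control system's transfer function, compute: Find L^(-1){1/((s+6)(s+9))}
Partial fractions: 1/((s+6)(s+9))=A/(s+6)+B/(s+9)
Cover-up: A=1/(s+9)|_{s=-6}=1/3; B=1/(s+6)|_{s=-9}=-1/3
L^(-1)=(1/3)e^(-6t) - (1/3)e^(-9t)

Answer: (1/3)(e^(-6t) - e^(-9t))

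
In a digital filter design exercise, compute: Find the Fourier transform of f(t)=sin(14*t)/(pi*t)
sin(W * t)/(pi * t) = (W/pi) * sinc(W * t/pi) is the impulse response of the ideal low-pass filter with cutoff W (here W = 14).
Its Fourier transform is a rectangular function:
F(omega) = 1 for |omega| < 14, 0 otherwise

Answer: rect(omega/28) [i.e., 1 for |omega| < 14, 0 otherwise]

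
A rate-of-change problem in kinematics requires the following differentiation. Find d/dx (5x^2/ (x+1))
Quotient rule: (f/g)' = (f'g - fg')/g²
f = 5x^2, f' = 10x
g = x+1, g' = 1

Answer: (10x·(x+1)-5x^2)/(x+1)²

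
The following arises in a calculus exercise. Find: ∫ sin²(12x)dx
Using identity sin²(u) = (1 - cos(2u))/2:
∫ (1 - cos(24x))/2 dx = x/2 - sin(24x)/48 + C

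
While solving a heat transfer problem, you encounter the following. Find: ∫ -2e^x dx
Since d/dx[e^x]=+ e^x, we get -2e^x + C

Answer: -2e^x + C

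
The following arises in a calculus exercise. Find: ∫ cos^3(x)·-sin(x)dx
Let u = cos(x), du = -sin(x) dx
∫ u^3 du = u^4/4+C

Answer: cos^4(x)/4+C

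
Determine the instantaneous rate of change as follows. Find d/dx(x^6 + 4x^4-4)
Power rule: d/dx(ax^n)=n·a·x^(n-1)
Term by term: 6·x^5+16·x^3

Answer: 6x^5+16x^3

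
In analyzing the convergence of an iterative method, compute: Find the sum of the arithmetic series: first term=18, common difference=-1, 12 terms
Last term: a_n=18 + (12 - 1)·-1=7
Sum=n(a_1 + a_n)/2=12(18 + 7)/2=150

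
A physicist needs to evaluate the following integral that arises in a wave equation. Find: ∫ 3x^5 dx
Using power rule: ∫ 3x^5 dx=3/6 x^6+C=(1/2)x^6+C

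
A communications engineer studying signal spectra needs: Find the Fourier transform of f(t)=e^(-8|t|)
Using the standard pair: F{e^(-a|t|)}=2a/(a^2 + omega^2)
With a=8: F(omega)=16/(64 + omega^2)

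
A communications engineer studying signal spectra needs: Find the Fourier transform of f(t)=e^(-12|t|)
Using the standard pair: F{e^(-a|t|)}=2a/(a^2 + omega^2)
With a=12: F(omega)=24/(144 + omega^2)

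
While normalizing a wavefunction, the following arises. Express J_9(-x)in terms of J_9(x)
For integer n: J_n(-x) = (-1)^n J_n(x)
With n = 9: J_9(-x) = (-1)^9 J_9(x) = -J_9(x)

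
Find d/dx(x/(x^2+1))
Quotient rule: (f/g)'=(f'g - fg')/g²
f=x, f'=1
g=x^2 + 1, g'=2x

Answer: (1·(x^2 + 1) - 2x^2)/(x^2 + 1)²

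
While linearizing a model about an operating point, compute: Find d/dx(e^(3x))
Chain rule: d/dx[e^u]=e^u · u' where u=3x
u'=3

Answer: 3·e^(3x)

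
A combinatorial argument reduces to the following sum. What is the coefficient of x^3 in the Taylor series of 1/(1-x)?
1/(1-x)=Σ x^n for |x|<1
All coefficients are 1

Answer: 1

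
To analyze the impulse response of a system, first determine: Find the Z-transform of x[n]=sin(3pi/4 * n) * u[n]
Z{sin(w0 * n) * u[n]} = z * sin(w0)/(z^2-2z * cos(w0)+1)
With w0 = 3pi/4: X(z) = z * sin(3pi/4)/(z^2-2z * cos(3pi/4)+1)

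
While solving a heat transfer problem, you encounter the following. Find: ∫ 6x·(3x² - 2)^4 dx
Let u = 3x² - 2, du = 6x dx
∫ u^4 du = u^5/5+C

Answer: (3x² - 2)^5/5+C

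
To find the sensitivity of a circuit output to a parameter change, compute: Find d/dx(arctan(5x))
d/dx[arctan(u)]=u'/(1+u²), u=5x, u'=5

Answer: 5/(1+25x²)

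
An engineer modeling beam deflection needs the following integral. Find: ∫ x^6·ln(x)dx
By parts: u=ln(x), dv=x^6 dx
du=1/x dx, v=x^7/7
=x^7·ln(x)/7 - ∫ x^6/7 dx
=x^7·ln(x)/7 - x^7/49 + C

Answer: x^7(ln(x)/7 - 1/49) + C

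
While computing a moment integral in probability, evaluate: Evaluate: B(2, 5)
B(x,y) = Γ(x)Γ(y)/Γ(x+y) = (x-1)!(y-1)!/(x+y-1)!
B(2,5) = 1!·4!/6! = 1/30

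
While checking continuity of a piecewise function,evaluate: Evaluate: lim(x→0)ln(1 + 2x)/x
L'Hôpital (0/0): lim 2/(1 + 2x) / 1 = 2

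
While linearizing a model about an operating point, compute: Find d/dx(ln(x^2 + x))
Chain rule: d/dx[ln(u)]=u'/u where u=x^2+x
u'=2x+1

Answer: (2x+1)/(x^2+x)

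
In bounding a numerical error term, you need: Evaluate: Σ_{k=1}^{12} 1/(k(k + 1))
Partial fractions: 1/(k(k + 1))=1/k - 1/(k + 1)
Telescoping sum: 1(1 - 1/13)=1·12/13

Answer: 12/13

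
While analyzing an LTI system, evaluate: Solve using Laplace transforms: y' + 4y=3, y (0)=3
Take L of both sides: sY(s)-3+4Y(s)=3/s
Y(s)(s+4)=3/s+3
Y(s)=3/(s(s+4))+3/(s+4)
Partial fractions: 3/(s(s+4))=(3/4)/s - (3/4)/(s+4)
So Y(s)=(3/4)/s+(9/4)/(s+4)
Inverse transform (L^(-1){1/s}=1, L^(-1){1/(s+4)}=e^(-4t)):

Answer: y(t)=3/4+(9/4)·e^(-4t)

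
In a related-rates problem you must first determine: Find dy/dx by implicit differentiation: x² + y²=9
Differentiate both sides: 2x+2y·(dy/dx)=0
Solve: dy/dx=-2x/(2y)=-x/y

Answer: dy/dx=-x/y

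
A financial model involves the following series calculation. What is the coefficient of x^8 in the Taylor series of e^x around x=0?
Taylor series of e^x=Σ x^n/n!
Coefficient of x^8=1/8!=1/40320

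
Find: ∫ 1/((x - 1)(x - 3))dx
Partial fractions: 1/((x-1)(x-3))=A/(x-1) + B/(x-3)
A=-1/2, B=1/2
∫ [-1/2· 1/(x-1) + 1/2· 1/(x-3)] dx
=(1/2)[ln|x-3| - ln|x-1|] + C

Answer: (1/2)·ln|(x-3)/(x-1)| + C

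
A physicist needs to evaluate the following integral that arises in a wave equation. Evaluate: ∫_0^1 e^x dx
Antiderivative: e^x
Evaluate: (e^1 - 1)

Answer: e^1 - 1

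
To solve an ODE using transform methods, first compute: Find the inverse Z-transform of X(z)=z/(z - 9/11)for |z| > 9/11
Standard pair: z/(z-a) <-> a^n * u[n] for causal signals
With a = 9/11: x[n] = (9/11)^n * u[n]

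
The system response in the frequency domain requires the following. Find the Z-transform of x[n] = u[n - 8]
Using the time-shift property: Z{u[n-8]}=z^(-8)*z/(z-1)
=z^(-7)/(z-1)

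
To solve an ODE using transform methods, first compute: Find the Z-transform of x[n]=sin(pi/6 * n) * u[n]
Z{sin(w0*n)*u[n]}=z*sin(w0)/(z^2-2z*cos(w0)+1)
With w0=pi/6: X(z)=z*sin(pi/6)/(z^2-2z*cos(pi/6)+1)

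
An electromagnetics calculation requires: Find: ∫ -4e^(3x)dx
Since d/dx[e^(3x)] = 3e^(3x), we get -4/3 e^(3x)+C

Answer: (-4/3)e^(3x)+C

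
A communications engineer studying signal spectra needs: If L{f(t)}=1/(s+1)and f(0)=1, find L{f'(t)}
L{f'(t)}=s·F(s) - f(0)=s/(s+1)-1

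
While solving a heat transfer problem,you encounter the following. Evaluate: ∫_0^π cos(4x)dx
Antiderivative: sin(4x)/4
Evaluate at bounds: [sin(4·π)/4] - [sin(4·0)/4]
= ((0) - (0))/4 = 0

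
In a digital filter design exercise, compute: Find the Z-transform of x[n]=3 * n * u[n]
Z{n * u[n]} = z/(z-1)^2
By linearity: Z{3 * n * u[n]} = 3z/(z-1)^2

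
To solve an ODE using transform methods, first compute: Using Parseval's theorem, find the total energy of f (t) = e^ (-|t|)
Parseval's theorem: E=integral |f(t)|^2 dt=(1/2pi) integral |F(omega)|^2 domega
E=integral_{-inf}^{inf} e^(-2|t|) dt=2*integral_0^inf e^(-2t) dt=2/(2*1)=1/1

Answer: 1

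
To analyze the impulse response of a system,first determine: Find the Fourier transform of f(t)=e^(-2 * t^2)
The Fourier transform of a Gaussian e^(-a*t^2) is sqrt(pi/a)*e^(-omega^2/(4a)).
With a=2: F(omega)=sqrt(pi/2)*e^(-omega^2/8)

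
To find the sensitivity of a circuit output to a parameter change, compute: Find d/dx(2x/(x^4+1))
Quotient rule: (f/g)' = (f'g - fg')/g²
f = 2x, f' = 2
g = x^4+1, g' = 4x^3

Answer: (2·(x^4+1)-8x^4)/(x^4+1)²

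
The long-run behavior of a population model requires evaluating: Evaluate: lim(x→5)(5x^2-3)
Polynomial is continuous, so substitute x = 5:
5·5^2-3 = 122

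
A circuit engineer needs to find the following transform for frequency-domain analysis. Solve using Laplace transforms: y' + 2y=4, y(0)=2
Take L of both sides: sY(s)-2+2Y(s) = 4/s
Y(s)(s+2) = 4/s+2
Y(s) = 4/(s(s+2))+2/(s+2)
Partial fractions: 4/(s(s+2)) = 2/s - 2/(s+2)
So Y(s) = 2/s
Inverse transform (L^(-1){1/s} = 1, L^(-1){1/(s+2)} = e^(-2t)):

Answer: y(t) = 2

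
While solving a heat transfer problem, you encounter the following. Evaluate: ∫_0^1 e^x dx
Antiderivative: e^x
Evaluate: (e^1-1)

Answer: e^1-1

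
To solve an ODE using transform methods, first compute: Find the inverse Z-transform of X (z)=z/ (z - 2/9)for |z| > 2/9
Standard pair: z/(z-a) <-> a^n * u[n] for causal signals
With a = 2/9: x[n] = (2/9)^n * u[n]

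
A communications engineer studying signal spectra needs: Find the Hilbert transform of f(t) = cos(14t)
The Hilbert transform shifts each frequency component by -pi/2.
H{cos(wt)}=sin(wt)
With w=14: H{cos(14t)}=sin(14t)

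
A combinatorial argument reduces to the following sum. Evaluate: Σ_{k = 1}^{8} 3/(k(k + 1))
Partial fractions: 3/(k(k + 1)) = 3/k - 3/(k + 1)
Telescoping sum: 3(1 - 1/9) = 3·8/9

Answer: 8/3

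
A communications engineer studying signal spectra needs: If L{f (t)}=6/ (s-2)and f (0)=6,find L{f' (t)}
L{f'(t)} = s·F(s) - f(0) = 6s/(s-2)-6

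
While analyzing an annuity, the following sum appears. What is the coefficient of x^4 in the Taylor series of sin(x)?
sin(x) has only odd powers. Coefficient of x^4 = 0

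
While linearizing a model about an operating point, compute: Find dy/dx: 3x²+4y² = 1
Differentiate: 6x+8y·(dy/dx)=0
dy/dx=-6x/(8y)=-(3/4)·(x/y)

Answer: dy/dx=-(3/4)·(x/y)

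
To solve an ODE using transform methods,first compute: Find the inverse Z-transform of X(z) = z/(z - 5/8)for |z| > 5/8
Standard pair: z/(z-a) <-> a^n * u[n] for causal signals
With a=5/8: x[n]=(5/8)^n * u[n]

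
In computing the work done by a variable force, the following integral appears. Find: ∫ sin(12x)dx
Using substitution u = 12x: ∫ sin(u) du/12 = -cos(u)/12 + C

Answer: (-1/12)cos(12x) + C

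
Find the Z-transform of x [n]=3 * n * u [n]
Z{n*u[n]}=z/(z-1)^2
By linearity: Z{3*n*u[n]}=3z/(z-1)^2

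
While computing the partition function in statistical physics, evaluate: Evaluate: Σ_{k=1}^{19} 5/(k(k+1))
Partial fractions: 5/(k(k+1)) = 5/k - 5/(k+1)
Telescoping sum: 5(1-1/20) = 5·19/20

Answer: 19/4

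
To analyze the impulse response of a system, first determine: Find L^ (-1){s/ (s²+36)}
L^(-1){s/(s² + w²)}=cos(wt)
Here w=6

Answer: cos(6t)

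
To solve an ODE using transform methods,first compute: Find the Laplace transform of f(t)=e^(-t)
L{e^(at)}=1/(s-a)
L{e^(-t)}=1/(s+1)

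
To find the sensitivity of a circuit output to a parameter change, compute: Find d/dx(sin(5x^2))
Chain rule: d/dx[sin(u)]=cos(u)·u' where u=5x^2
u'=10x

Answer: 10x·cos(5x^2)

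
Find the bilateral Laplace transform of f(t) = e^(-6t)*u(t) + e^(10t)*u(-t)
For e^(-6t)*u(t): L = 1/(s+6), Re(s) > -6
For e^(10t)*u(-t): L = -1/(s-10), Re(s) < 10
Combined: F(s) = 1/(s+6)-1/(s-10), -6 < Re(s) < 10

Answer: 1/(s+6)-1/(s-10), ROC: -6 < Re(s) < 10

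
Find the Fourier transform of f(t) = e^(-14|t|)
Using the standard pair: F{e^(-a|t|)} = 2a/(a^2 + omega^2)
With a = 14: F(omega) = 28/(196 + omega^2)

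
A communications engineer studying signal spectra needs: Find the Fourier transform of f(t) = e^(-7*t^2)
The Fourier transform of a Gaussian e^(-a*t^2) is sqrt(pi/a)*e^(-omega^2/(4a)).
With a=7: F(omega)=sqrt(pi/7)*e^(-omega^2/28)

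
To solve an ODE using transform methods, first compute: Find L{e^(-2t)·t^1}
First shifting: L{e^(at)f(t)} = F(s-a)
L{t^1} = 1/s^2
Shift s → s+2: 1/(s+2)^2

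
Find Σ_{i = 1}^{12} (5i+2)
=5·Σ i+2·12=5·78+24=414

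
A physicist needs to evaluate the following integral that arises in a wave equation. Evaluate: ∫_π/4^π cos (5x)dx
Antiderivative: sin(5x)/5
Evaluate at bounds: [sin(5·π)/5] - [sin(5·π/4)/5]
= ((0) - (-√2/2))/5 = √2/10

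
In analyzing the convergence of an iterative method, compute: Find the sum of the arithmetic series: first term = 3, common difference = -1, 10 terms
Last term: a_n=3 + (10 - 1)·-1=-6
Sum=n(a_1 + a_n)/2=10(3 + (-6))/2=-15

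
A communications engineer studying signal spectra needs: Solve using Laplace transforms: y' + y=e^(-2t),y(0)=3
Take L: sY - 3 + Y=1/(s + 2)
Y(s + 1)=1/(s + 2) + 3
Y=1/((s + 2)(s + 1)) + 3/(s + 1)
Partial fractions: 1/((s + 2)(s + 1))=-1/(s + 2) + 1/(s + 1)
So Y=-1/(s + 2) + 4/(s + 1)
Inverse Laplace transform (L^(-1){1/(s + 2)}=e^(-2t), L^(-1){1/(s + 1)}=e^(-t)):

Answer: y(t)=-1·e^(-2t) + 4·e^(-t)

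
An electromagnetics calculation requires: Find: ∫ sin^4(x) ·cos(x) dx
Let u=sin(x), du=cos(x) dx
∫ u^4 du=u^5/5+C

Answer: sin^5(x)/5+C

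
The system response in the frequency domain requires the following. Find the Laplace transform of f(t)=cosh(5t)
L{cosh(at)}=s/(s²-a²)
L{cosh(5t)}=s/(s²-25)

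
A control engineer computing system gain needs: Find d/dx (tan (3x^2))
Chain rule: d/dx[tan(u)] = sec²(u)·u' where u = 3x^2
u' = 6x

Answer: 6x·sec²(3x^2)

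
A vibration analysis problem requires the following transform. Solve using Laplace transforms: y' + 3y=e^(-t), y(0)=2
Take L: sY - 2 + 3Y=1/(s + 1)
Y(s + 3)=1/(s + 1) + 2
Y=1/((s + 1)(s + 3)) + 2/(s + 3)
Partial fractions: 1/((s + 1)(s + 3))=(1/2)/(s + 1) - (1/2)/(s + 3)
So Y=(1/2)/(s + 1) + (3/2)/(s + 3)
Inverse Laplace transform (L^(-1){1/(s + 1)}=e^(-t), L^(-1){1/(s + 3)}=e^(-3t)):

Answer: y(t)=(1/2)·e^(-t) + (3/2)·e^(-3t)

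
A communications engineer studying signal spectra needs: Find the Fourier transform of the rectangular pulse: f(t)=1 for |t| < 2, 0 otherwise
F(omega)=integral from -2 to 2 of e^(-j * omega * t) dt
=2 * sin(2 * omega)/omega=4 * sinc(2 * omega/pi)

Answer: 2 * sin(2 * omega)/omega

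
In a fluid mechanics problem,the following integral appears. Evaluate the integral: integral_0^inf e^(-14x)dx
integral_0^inf e^(-14x) dx = [-1/14*e^(-14x)]_0^inf
= 0 - (-1/14) = 1/14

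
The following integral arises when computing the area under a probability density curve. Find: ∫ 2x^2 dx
Using power rule: ∫ 2x^2 dx=2/3 x^3+C=(2/3)x^3+C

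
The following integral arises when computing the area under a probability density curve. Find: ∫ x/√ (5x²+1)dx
Let u = 5x²+1, du = 10x dx
∫ (1/10)·u^(-1/2) du = √u/5+C

Answer: √(5x²+1)/5+C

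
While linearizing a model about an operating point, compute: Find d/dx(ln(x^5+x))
Chain rule: d/dx[ln(u)]=u'/u where u=x^5 + x
u'=5x^4 + 1

Answer: (5x^4 + 1)/(x^5 + x)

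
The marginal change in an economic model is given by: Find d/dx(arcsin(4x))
d/dx[arcsin(u)]=u'/√(1-u²), u=4x, u'=4

Answer: 4/√(1 - 16x²)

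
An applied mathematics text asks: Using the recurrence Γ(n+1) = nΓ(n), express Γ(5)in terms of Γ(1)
Γ(5) = 4Γ(4) = 4·3Γ(3) = ... = 4!·Γ(1) = 24·Γ(1)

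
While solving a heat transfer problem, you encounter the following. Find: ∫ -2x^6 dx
Using power rule: ∫ -2x^6 dx = -2/7 x^7 + C = (-2/7)x^7 + C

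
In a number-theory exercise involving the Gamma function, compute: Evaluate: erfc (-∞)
erfc(x) = 1 - erf(x); erfc(-∞) = 1 - erf(-∞) = 1 - (-1) = 2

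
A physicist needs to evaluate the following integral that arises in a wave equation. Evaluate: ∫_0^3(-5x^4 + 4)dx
Step 1: Find antiderivative F(x)=-x^5 + 4x
Step 2: F(3) - F(0)=-231 - (0)=-231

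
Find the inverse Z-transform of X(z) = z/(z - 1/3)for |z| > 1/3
Standard pair: z/(z-a) <-> a^n*u[n] for causal signals
With a=1/3: x[n]=(1/3)^n*u[n]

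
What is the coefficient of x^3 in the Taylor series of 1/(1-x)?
1/(1-x) = Σ x^n for |x|<1
All coefficients are 1

Answer: 1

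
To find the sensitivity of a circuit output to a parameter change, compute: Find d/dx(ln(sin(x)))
Chain rule: d/dx[ln(u)] = u'/u where u = sin(x)
u' = cos(x)

Answer: (cos(x))/(sin(x))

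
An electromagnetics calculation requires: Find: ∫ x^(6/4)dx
Power rule: ∫ x^(3/2) dx = x^(5/2)/(5/2)+C

Answer: (2/5)·x^(5/2)+C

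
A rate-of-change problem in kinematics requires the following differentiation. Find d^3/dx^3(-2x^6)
Apply power rule 3 times:
d^1: -12x^5
d^2: -60x^4
d^3: -240x^3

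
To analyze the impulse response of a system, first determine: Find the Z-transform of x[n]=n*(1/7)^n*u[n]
Using the property Z{n*a^n*u[n]} = az/(z-a)^2
With a = 1/7: X(z) = (1/7)z/(z - 1/7)^2, |z| > 1/7

Answer: (1/7)z/(z - 1/7)^2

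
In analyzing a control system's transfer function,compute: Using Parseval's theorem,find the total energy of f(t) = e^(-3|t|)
Parseval's theorem: E = integral |f(t)|^2 dt = (1/2pi) integral |F(omega)|^2 domega
E = integral_{-inf}^{inf} e^(-6|t|) dt = 2*integral_0^inf e^(-6t) dt = 2/(2*3) = 1/3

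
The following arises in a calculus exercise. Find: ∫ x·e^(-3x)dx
Integration by parts: u=x, dv=e^(-3x) dx
du=dx, v=e^(-3x)/(-3)
=x·e^(-3x)/(-3) - ∫ e^(-3x)/(-3) dx
=x·e^(-3x)/(-3) - e^(-3x)/9+C

Answer: e^(-3x)(x/(-3)-1/9)+C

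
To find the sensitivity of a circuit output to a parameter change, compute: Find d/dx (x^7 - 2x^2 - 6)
Power rule: d/dx(ax^n) = n·a·x^(n-1)
Term by term: 7·x^6 - 4·x

Answer: 7x^6 - 4x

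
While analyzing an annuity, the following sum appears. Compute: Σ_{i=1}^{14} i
Using formula: Σ i^1=n(n + 1)/2=14·15/2=105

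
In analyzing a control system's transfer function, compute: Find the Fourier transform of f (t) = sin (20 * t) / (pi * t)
sin(W*t)/(pi*t)=(W/pi)*sinc(W*t/pi) is the impulse response of the ideal low-pass filter with cutoff W (here W=20).
Its Fourier transform is a rectangular function:
F(omega)=1 for |omega| < 20, 0 otherwise

Answer: rect(omega/40) [i.e., 1 for |omega| < 20, 0 otherwise]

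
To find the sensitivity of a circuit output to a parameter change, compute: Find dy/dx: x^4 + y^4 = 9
Differentiate: 4x^3+4y^3·(dy/dx)=0
dy/dx=-4x^3/(4y^3)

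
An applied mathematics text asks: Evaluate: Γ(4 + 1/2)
Γ(n + 1/2) = (2n)!√π/(4^n·n!)
= 40320√π/(256·24) = (105/16)·√π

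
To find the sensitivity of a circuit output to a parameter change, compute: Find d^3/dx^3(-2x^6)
Apply power rule 3 times:
d^1: -12x^5
d^2: -60x^4
d^3: -240x^3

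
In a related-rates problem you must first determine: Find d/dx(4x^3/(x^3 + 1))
Quotient rule: (f/g)' = (f'g - fg')/g²
f = 4x^3, f' = 12x^2
g = x^3 + 1, g' = 3x^2

Answer: (12x^2·(x^3 + 1) - 12x^5)/(x^3 + 1)²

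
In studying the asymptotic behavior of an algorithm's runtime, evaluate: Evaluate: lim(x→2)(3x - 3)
Polynomial is continuous, so substitute x = 2:
3·2-3 = 3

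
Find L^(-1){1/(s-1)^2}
L^(-1){1/(s-a)^n}=t^(n-1)·e^(at)/(n-1)!
Here a=1, n=2: t^1·e^(t)/1

Answer: t·e^(t)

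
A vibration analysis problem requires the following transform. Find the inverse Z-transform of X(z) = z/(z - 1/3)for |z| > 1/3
Standard pair: z/(z-a) <-> a^n*u[n] for causal signals
With a = 1/3: x[n] = (1/3)^n*u[n]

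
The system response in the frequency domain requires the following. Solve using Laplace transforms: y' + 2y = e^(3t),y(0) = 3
Take L: sY - 3 + 2Y=1/(s-3)
Y(s + 2)=1/(s-3) + 3
Y=1/((s-3)(s + 2)) + 3/(s + 2)
Partial fractions: 1/((s-3)(s + 2))=(1/5)/(s-3) - (1/5)/(s + 2)
So Y=(1/5)/(s-3) + (14/5)/(s + 2)
Inverse Laplace transform (L^(-1){1/(s-3)}=e^(3t), L^(-1){1/(s + 2)}=e^(-2t)):

Answer: y(t)=(1/5)·e^(3t) + (14/5)·e^(-2t)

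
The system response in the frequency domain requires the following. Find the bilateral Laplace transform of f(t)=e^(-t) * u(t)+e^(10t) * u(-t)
For e^(-t) * u(t): L=1/(s + 1), Re(s) > -1
For e^(10t) * u(-t): L=-1/(s-10), Re(s) < 10
Combined: F(s)=1/(s + 1) - 1/(s-10), -1 < Re(s) < 10

Answer: 1/(s + 1) - 1/(s-10), ROC: -1 < Re(s) < 10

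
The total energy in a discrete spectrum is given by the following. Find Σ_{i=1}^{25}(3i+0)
= 3·Σ i + 0·25 = 3·325 + 0 = 975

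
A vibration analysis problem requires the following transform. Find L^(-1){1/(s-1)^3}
L^(-1){1/(s-a)^n}=t^(n-1)·e^(at)/(n-1)!
Here a=1, n=3: t^2·e^(t)/2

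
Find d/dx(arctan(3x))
d/dx[arctan(u)] = u'/(1+u²), u = 3x, u' = 3

Answer: 3/(1+9x²)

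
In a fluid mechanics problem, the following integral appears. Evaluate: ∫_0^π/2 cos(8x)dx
Antiderivative: sin(8x)/8
Evaluate at bounds: [sin(8·π/2)/8] - [sin(8·0)/8]
=((0) - (0))/8=0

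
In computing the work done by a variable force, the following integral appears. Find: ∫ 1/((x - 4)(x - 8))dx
Partial fractions: 1/((x-4)(x-8)) = A/(x-4)+B/(x-8)
A = -1/4, B = 1/4
∫ [-1/4· 1/(x-4)+1/4· 1/(x-8)] dx
= (1/4)[ln|x-8| - ln|x-4|]+C

Answer: (1/4)·ln|(x-8)/(x-4)|+C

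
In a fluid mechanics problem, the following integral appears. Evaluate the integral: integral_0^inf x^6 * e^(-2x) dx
This is a Gamma integral. Substitute u = 2x (du = 2 dx):
integral_0^inf x^6 * e^(-2x) dx = (1/2^7) integral_0^inf u^6 * e^(-u) du
= Gamma(7)/2^7 = 6!/2^7 = 720/128

Answer: 45/8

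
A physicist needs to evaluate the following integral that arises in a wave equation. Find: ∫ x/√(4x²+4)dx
Let u=4x² + 4, du=8x dx
∫ (1/8)·u^(-1/2) du=√u/4 + C

Answer: √(4x² + 4)/4 + C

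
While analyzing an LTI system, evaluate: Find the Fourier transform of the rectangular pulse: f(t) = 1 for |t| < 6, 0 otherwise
F(omega) = integral from -6 to 6 of e^(-j * omega * t) dt
= 2 * sin(6 * omega)/omega = 12 * sinc(6 * omega/pi)

Answer: 2 * sin(6 * omega)/omega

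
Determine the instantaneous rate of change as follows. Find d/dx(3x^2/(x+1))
Quotient rule: (f/g)'=(f'g - fg')/g²
f=3x^2, f'=6x
g=x + 1, g'=1

Answer: (6x·(x + 1) - 3x^2)/(x + 1)²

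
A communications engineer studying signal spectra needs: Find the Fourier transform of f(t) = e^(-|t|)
Using the standard pair: F{e^(-a|t|)}=2a/(a^2+omega^2)
With a=1: F(omega)=2/(1+omega^2)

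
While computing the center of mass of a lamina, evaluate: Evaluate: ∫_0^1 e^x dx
Antiderivative: e^x
Evaluate: (e^1-1)

Answer: e^1-1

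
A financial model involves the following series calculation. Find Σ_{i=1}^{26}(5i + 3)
=5·Σ i + 3·26=5·351 + 78=1833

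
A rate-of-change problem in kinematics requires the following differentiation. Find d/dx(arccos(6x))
d/dx[arccos(u)]=-u'/√(1-u²), u=6x, u'=6

Answer: -6/√(1-36x²)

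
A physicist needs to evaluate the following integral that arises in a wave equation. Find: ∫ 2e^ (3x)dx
Since d/dx[e^(3x)]=3e^(3x), we get 2/3 e^(3x)+C

Answer: (2/3)e^(3x)+C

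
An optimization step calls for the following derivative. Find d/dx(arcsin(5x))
d/dx[arcsin(u)] = u'/√(1-u²), u = 5x, u' = 5

Answer: 5/√(1-25x²)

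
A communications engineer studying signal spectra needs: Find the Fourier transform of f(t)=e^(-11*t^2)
The Fourier transform of a Gaussian e^(-a*t^2) is sqrt(pi/a)*e^(-omega^2/(4a)).
With a = 11: F(omega) = sqrt(pi/11)*e^(-omega^2/44)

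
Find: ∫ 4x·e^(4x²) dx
Let u=4x², du=8x dx
∫ (1/2)e^u du=e^u/2 + C

Answer: e^(4x²)/2 + C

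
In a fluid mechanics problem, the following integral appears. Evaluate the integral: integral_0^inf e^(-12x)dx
integral_0^inf e^(-12x) dx=[-1/12 * e^(-12x)]_0^inf
=0 - (-1/12)=1/12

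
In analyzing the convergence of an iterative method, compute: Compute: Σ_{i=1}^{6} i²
Using formula: Σ i^2 = n(n+1)(2n+1)/6 = 6·7·13/6 = 91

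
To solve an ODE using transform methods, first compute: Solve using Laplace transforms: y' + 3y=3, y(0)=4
Take L of both sides: sY(s)-4+3Y(s) = 3/s
Y(s)(s+3) = 3/s+4
Y(s) = 3/(s(s+3))+4/(s+3)
Partial fractions: 3/(s(s+3)) = 1/s - 1/(s+3)
So Y(s) = 1/s+3/(s+3)
Inverse transform (L^(-1){1/s} = 1, L^(-1){1/(s+3)} = e^(-3t)):

Answer: y(t) = 1+3·e^(-3t)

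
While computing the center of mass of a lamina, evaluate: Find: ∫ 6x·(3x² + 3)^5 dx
Let u = 3x²+3, du = 6x dx
∫ u^5 du = u^6/6+C

Answer: (3x²+3)^6/6+C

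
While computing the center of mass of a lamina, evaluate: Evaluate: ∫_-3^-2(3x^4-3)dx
Step 1: Find antiderivative F(x)=(3/5)x^5-3x
Step 2: F(-2) - F(-3)=-66/5 - (-684/5)=618/5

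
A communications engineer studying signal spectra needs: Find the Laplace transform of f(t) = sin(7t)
L{sin(wt)} = w/(s²+w²)
L{sin(7t)} = 7/(s²+49)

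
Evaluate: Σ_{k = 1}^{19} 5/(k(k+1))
Partial fractions: 5/(k(k + 1)) = 5/k - 5/(k + 1)
Telescoping sum: 5(1 - 1/20) = 5·19/20

Answer: 19/4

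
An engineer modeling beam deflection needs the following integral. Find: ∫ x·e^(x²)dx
Let u = x², du = 2x dx
∫ (1/2)e^u du = e^u/2+C

Answer: e^(x²)/2+C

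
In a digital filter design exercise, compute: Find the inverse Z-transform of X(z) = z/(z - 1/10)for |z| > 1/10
Standard pair: z/(z-a) <-> a^n*u[n] for causal signals
With a = 1/10: x[n] = (1/10)^n*u[n]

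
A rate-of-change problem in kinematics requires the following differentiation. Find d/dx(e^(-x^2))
Chain rule: d/dx[e^u] = e^u · u' where u = -x^2
u' = -2x

Answer: -2x·e^(-x^2)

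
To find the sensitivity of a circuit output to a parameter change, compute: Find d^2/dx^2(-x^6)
Apply power rule 2 times:
d^1: -6x^5
d^2: -30x^4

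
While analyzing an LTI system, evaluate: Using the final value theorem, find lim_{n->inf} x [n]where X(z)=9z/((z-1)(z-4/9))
Final value theorem: lim x[n] = lim_{z->1} (z-1)*X(z)
(z-1)*X(z) = 9z/(z-4/9)
As z->1: 9/(1-4/9) = 9/(5/9) = 81/5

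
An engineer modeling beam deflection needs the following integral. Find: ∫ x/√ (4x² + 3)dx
Let u = 4x²+3, du = 8x dx
∫ (1/8)·u^(-1/2) du = √u/4+C

Answer: √(4x²+3)/4+C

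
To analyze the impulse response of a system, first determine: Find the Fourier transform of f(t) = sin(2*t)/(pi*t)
sin(W*t)/(pi*t) = (W/pi)*sinc(W*t/pi) is the impulse response of the ideal low-pass filter with cutoff W (here W = 2).
Its Fourier transform is a rectangular function:
F(omega) = 1 for |omega| < 2, 0 otherwise

Answer: rect(omega/4) [i.e., 1 for |omega| < 2, 0 otherwise]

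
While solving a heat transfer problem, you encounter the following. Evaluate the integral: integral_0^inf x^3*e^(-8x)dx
This is a Gamma integral. Substitute u = 8x (du = 8 dx):
integral_0^inf x^3 * e^(-8x) dx = (1/8^4) integral_0^inf u^3 * e^(-u) du
= Gamma(4)/8^4 = 3!/8^4 = 6/4096

Answer: 3/2048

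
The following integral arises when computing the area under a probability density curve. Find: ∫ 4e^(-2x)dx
Since d/dx[e^(-2x)] = -2e^(-2x), we get -2 e^(-2x) + C

Answer: -2e^(-2x) + C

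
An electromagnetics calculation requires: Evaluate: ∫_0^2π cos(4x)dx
Antiderivative: sin(4x)/4
Evaluate at bounds: [sin(4·2π)/4] - [sin(4·0)/4]
= ((0) - (0))/4 = 0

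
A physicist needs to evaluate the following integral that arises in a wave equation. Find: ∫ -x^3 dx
Using power rule: ∫ -x^3 dx = -1/4 x^4+C = (-1/4)x^4+C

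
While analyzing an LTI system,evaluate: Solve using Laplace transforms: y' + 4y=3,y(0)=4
Take L of both sides: sY(s)-4+4Y(s) = 3/s
Y(s)(s+4) = 3/s+4
Y(s) = 3/(s(s+4))+4/(s+4)
Partial fractions: 3/(s(s+4)) = (3/4)/s - (3/4)/(s+4)
So Y(s) = (3/4)/s+(13/4)/(s+4)
Inverse transform (L^(-1){1/s} = 1, L^(-1){1/(s+4)} = e^(-4t)):

Answer: y(t) = 3/4+(13/4)·e^(-4t)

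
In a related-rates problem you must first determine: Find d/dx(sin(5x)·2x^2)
Product rule: (fg)'=f'g + fg'
f=sin(5x), f'=5·cos(5x)
g=2x^2, g'=4x

Answer: 10·cos(5x)·x^2 + 4·sin(5x)·x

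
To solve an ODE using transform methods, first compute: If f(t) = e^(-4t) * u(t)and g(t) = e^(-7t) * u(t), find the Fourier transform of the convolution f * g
By the convolution theorem: F{f*g}=F(omega)*G(omega)
F(omega)=1/(4 + j*omega), G(omega)=1/(7 + j*omega)
F{f*g}=1/((4 + j*omega)(7 + j*omega))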